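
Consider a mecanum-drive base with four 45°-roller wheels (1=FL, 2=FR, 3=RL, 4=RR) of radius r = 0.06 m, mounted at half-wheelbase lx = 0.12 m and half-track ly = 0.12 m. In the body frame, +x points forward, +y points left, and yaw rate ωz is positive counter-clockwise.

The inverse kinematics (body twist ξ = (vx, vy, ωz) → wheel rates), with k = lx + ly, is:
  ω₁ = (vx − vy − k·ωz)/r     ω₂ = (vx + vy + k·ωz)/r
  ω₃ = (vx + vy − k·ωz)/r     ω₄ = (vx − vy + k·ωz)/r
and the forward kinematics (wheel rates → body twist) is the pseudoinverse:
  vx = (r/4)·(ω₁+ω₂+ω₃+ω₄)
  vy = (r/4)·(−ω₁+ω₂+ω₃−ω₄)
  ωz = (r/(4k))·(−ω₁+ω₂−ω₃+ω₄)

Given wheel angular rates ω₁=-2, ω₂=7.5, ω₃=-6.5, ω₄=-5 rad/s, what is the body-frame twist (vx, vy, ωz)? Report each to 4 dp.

(-0.0900, 0.1200, 0.6875)

k = lx + ly = 0.12 + 0.12 = 0.2400
ω₁+ω₂+ω₃+ω₄ = -6.0000  →  vx = (0.06/4)·-6.0000 = -0.0900
−ω₁+ω₂+ω₃−ω₄ = 8.0000  →  vy = (0.06/4)·8.0000 = 0.1200
−ω₁+ω₂−ω₃+ω₄ = 11.0000  →  ωz = (0.06/0.9600)·11.0000 = 0.6875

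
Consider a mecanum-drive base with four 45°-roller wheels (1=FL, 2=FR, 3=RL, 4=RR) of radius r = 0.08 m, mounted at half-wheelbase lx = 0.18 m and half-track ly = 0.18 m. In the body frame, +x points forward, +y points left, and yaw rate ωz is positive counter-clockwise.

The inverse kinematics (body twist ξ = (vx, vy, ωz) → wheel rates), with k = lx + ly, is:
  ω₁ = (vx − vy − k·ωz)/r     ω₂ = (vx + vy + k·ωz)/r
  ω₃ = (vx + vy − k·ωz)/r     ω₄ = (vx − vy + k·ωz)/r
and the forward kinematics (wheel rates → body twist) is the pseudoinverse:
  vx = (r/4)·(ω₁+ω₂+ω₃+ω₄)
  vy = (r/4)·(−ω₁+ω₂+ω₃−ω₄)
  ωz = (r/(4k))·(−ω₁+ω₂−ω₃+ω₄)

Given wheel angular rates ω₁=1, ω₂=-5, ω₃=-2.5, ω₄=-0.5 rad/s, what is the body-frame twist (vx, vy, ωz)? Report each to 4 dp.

(-0.1400, -0.1600, -0.2222)

k = lx + ly = 0.18 + 0.18 = 0.3600
ω₁+ω₂+ω₃+ω₄ = -7.0000  →  vx = (0.08/4)·-7.0000 = -0.1400
−ω₁+ω₂+ω₃−ω₄ = -8.0000  →  vy = (0.08/4)·-8.0000 = -0.1600
−ω₁+ω₂−ω₃+ω₄ = -4.0000  →  ωz = (0.08/1.4400)·-4.0000 = -0.2222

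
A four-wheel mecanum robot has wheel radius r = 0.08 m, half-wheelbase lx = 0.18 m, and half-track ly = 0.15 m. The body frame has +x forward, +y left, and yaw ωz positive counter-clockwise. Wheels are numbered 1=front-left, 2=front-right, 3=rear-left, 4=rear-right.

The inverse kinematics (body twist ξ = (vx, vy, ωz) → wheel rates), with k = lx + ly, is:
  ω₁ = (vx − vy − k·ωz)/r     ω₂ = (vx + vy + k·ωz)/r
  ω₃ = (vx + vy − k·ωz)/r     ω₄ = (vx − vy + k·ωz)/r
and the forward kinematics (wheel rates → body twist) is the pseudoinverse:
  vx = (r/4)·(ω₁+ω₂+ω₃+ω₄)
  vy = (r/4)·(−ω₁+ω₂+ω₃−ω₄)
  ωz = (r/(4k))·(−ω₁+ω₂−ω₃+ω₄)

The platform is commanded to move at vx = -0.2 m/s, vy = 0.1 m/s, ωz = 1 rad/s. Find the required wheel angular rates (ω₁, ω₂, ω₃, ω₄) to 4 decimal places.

(-7.8750, 2.8750, -5.3750, 0.3750)

k = lx + ly = 0.18 + 0.15 = 0.3300;  k·ωz = 0.3300·1 = 0.3300
ω₁ (FL) = (vx − vy − k·ωz)/r = -0.6300/0.08 = -7.8750
ω₂ (FR) = (vx + vy + k·ωz)/r = 0.2300/0.08 = 2.8750
ω₃ (RL) = (vx + vy − k·ωz)/r = -0.4300/0.08 = -5.3750
ω₄ (RR) = (vx − vy + k·ωz)/r = 0.0300/0.08 = 0.3750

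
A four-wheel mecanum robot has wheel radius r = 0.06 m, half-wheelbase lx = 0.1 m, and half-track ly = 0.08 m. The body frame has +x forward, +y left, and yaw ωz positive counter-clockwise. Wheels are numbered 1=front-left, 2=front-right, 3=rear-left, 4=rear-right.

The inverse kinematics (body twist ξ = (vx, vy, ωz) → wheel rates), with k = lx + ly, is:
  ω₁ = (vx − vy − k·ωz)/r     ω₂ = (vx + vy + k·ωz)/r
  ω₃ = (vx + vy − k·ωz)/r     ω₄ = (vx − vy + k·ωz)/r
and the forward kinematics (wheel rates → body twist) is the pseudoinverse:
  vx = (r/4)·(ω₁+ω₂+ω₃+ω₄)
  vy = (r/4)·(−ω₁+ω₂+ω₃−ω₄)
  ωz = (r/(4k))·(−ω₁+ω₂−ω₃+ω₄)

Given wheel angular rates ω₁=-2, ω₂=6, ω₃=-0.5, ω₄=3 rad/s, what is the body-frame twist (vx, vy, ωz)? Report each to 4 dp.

k = lx + ly = 0.1 + 0.08 = 0.1800
ω₁+ω₂+ω₃+ω₄ = 6.5000  →  vx = (0.06/4)·6.5000 = 0.0975
−ω₁+ω₂+ω₃−ω₄ = 4.5000  →  vy = (0.06/4)·4.5000 = 0.0675
−ω₁+ω₂−ω₃+ω₄ = 11.5000  →  ωz = (0.06/0.7200)·11.5000 = 0.9583

(0.0975, 0.0675, 0.9583)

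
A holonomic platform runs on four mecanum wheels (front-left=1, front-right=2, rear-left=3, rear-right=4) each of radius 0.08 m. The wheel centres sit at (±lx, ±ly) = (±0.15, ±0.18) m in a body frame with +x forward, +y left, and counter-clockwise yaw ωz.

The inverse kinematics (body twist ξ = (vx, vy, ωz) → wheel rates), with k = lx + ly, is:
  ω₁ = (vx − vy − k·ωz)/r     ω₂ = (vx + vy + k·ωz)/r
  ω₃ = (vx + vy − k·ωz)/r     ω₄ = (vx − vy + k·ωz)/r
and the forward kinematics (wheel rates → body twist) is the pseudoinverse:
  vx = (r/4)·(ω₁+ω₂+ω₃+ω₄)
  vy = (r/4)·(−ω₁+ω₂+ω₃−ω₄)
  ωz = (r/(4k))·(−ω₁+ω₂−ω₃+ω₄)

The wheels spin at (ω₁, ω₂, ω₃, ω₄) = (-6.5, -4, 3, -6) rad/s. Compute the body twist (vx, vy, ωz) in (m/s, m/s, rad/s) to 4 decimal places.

(-0.2700, 0.2300, -0.3939)

k = lx + ly = 0.15 + 0.18 = 0.3300
ω₁+ω₂+ω₃+ω₄ = -13.5000  →  vx = (0.08/4)·-13.5000 = -0.2700
−ω₁+ω₂+ω₃−ω₄ = 11.5000  →  vy = (0.08/4)·11.5000 = 0.2300
−ω₁+ω₂−ω₃+ω₄ = -6.5000  →  ωz = (0.08/1.3200)·-6.5000 = -0.3939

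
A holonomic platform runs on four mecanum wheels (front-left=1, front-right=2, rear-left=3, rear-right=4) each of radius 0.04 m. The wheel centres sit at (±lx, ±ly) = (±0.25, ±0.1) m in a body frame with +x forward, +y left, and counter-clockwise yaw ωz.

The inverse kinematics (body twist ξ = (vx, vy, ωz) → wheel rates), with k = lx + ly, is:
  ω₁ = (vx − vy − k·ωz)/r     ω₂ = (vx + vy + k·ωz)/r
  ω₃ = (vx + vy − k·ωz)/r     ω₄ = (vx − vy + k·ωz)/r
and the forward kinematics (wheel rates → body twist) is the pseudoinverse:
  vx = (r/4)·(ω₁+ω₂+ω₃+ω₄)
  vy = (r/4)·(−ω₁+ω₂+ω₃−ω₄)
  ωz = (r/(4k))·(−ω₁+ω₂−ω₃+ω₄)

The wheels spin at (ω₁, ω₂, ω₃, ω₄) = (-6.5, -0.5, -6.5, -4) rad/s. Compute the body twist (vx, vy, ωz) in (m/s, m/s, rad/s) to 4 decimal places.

k = lx + ly = 0.25 + 0.1 = 0.3500
ω₁+ω₂+ω₃+ω₄ = -17.5000  →  vx = (0.04/4)·-17.5000 = -0.1750
−ω₁+ω₂+ω₃−ω₄ = 3.5000  →  vy = (0.04/4)·3.5000 = 0.0350
−ω₁+ω₂−ω₃+ω₄ = 8.5000  →  ωz = (0.04/1.4000)·8.5000 = 0.2429

(-0.1750, 0.0350, 0.2429)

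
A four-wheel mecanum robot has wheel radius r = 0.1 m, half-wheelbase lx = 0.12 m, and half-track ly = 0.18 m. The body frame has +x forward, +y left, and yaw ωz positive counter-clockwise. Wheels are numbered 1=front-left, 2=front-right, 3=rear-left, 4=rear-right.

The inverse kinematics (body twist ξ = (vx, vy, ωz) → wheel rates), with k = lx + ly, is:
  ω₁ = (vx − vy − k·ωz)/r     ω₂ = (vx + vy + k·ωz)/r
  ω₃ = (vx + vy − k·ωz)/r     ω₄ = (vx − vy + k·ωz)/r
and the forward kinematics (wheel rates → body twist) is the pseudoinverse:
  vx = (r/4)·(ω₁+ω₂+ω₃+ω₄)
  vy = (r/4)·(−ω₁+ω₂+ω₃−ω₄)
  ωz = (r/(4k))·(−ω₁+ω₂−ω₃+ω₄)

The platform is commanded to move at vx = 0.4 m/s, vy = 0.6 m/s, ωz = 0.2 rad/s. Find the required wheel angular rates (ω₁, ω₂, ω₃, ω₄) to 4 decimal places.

k = lx + ly = 0.12 + 0.18 = 0.3000;  k·ωz = 0.3000·0.2 = 0.0600
ω₁ (FL) = (vx − vy − k·ωz)/r = -0.2600/0.1 = -2.6000
ω₂ (FR) = (vx + vy + k·ωz)/r = 1.0600/0.1 = 10.6000
ω₃ (RL) = (vx + vy − k·ωz)/r = 0.9400/0.1 = 9.4000
ω₄ (RR) = (vx − vy + k·ωz)/r = -0.1400/0.1 = -1.4000

(-2.6000, 10.6000, 9.4000, -1.4000)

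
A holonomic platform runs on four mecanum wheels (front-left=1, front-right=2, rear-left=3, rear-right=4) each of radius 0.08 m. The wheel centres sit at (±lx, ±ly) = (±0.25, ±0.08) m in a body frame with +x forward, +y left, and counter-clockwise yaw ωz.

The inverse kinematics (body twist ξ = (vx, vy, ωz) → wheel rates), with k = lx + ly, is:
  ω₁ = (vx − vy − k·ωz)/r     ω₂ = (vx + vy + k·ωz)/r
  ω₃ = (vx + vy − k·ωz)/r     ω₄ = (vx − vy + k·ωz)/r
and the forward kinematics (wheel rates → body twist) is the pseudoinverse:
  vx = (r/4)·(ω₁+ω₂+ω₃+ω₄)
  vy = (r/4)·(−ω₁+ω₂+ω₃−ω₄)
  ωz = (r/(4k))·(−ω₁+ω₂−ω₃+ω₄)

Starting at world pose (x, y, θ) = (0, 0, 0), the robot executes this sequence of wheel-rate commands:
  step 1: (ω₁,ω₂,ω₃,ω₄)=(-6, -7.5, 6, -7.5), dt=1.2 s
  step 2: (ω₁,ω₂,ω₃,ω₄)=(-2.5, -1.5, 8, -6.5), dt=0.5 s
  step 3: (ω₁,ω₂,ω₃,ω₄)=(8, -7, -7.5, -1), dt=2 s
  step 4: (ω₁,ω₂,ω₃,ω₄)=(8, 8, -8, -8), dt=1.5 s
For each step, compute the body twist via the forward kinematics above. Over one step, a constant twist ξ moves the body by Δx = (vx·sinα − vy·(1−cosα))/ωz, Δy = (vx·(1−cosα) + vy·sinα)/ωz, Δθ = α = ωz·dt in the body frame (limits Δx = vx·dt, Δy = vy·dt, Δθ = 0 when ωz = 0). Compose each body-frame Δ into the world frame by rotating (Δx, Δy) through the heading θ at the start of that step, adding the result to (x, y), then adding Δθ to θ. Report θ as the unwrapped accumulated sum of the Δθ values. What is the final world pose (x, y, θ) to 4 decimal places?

step 1: ξ=(vx,vy,ωz)=(-0.3000, 0.2400, -0.9091), dt=1.2 → body Δ=(-0.1506, 0.4118, -1.0909) → world pose (-0.1506, 0.4118, -1.0909)
step 2: ξ=(vx,vy,ωz)=(-0.0500, 0.3100, -0.8182), dt=0.5 → body Δ=(0.0070, 0.1558, -0.4091) → world pose (-0.0092, 0.4776, -1.5000)
step 3: ξ=(vx,vy,ωz)=(-0.1500, -0.4300, -0.5152), dt=2.0 → body Δ=(-0.6549, -0.5744, -1.0303) → world pose (-0.6285, 1.0902, -2.5303)
step 4: ξ=(vx,vy,ωz)=(0.0000, 0.0000, 0.0000), dt=1.5 → body Δ=(0.0000, 0.0000, 0.0000) → world pose (-0.6285, 1.0902, -2.5303)

(-0.6285, 1.0902, -2.5303)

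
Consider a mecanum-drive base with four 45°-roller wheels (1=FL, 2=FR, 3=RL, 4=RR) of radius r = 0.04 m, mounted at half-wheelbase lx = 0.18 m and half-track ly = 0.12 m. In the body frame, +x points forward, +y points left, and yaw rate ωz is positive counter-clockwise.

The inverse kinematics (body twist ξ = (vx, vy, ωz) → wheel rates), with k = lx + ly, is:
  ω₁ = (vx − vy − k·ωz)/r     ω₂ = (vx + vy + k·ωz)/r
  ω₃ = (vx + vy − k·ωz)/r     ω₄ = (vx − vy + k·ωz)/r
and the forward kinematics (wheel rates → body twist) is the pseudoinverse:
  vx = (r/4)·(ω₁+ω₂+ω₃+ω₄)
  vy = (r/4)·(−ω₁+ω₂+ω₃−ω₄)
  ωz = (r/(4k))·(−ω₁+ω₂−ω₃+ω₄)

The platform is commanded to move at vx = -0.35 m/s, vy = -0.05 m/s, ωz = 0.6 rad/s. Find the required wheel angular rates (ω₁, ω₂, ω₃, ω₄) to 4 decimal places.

(-12.0000, -5.5000, -14.5000, -3.0000)

k = lx + ly = 0.18 + 0.12 = 0.3000;  k·ωz = 0.3000·0.6 = 0.1800
ω₁ (FL) = (vx − vy − k·ωz)/r = -0.4800/0.04 = -12.0000
ω₂ (FR) = (vx + vy + k·ωz)/r = -0.2200/0.04 = -5.5000
ω₃ (RL) = (vx + vy − k·ωz)/r = -0.5800/0.04 = -14.5000
ω₄ (RR) = (vx − vy + k·ωz)/r = -0.1200/0.04 = -3.0000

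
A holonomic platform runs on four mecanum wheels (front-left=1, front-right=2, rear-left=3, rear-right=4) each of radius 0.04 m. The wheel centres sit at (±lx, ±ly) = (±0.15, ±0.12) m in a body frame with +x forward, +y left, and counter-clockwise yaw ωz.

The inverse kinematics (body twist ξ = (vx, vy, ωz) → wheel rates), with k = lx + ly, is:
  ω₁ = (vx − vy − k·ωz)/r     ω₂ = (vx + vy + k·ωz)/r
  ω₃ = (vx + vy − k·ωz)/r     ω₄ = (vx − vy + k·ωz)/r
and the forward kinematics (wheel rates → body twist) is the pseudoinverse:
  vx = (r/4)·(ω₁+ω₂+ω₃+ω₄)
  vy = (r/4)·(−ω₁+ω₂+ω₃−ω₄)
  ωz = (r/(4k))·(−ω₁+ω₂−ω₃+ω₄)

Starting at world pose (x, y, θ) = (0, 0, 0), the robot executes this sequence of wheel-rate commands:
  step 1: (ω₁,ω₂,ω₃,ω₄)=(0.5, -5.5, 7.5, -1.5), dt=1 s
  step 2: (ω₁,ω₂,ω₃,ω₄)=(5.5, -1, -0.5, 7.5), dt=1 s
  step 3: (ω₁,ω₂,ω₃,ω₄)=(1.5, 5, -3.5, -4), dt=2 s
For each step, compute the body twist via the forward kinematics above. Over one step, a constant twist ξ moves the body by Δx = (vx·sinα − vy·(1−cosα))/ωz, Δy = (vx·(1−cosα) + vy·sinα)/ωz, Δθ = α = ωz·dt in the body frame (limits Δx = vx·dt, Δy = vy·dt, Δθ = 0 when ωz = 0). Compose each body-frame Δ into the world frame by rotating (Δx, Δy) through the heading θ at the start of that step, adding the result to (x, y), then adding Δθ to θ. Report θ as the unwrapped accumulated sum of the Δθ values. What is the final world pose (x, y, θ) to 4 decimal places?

(0.0557, -0.0759, -0.2778)

step 1: ξ=(vx,vy,ωz)=(0.0100, 0.0300, -0.5556), dt=1.0 → body Δ=(0.0176, 0.0258, -0.5556) → world pose (0.0176, 0.0258, -0.5556)
step 2: ξ=(vx,vy,ωz)=(0.1150, -0.1450, 0.0556), dt=1.0 → body Δ=(0.1190, -0.1417, 0.0556) → world pose (0.0439, -0.1574, -0.5000)
step 3: ξ=(vx,vy,ωz)=(-0.0100, 0.0400, 0.1111), dt=2.0 → body Δ=(-0.0287, 0.0771, 0.2222) → world pose (0.0557, -0.0759, -0.2778)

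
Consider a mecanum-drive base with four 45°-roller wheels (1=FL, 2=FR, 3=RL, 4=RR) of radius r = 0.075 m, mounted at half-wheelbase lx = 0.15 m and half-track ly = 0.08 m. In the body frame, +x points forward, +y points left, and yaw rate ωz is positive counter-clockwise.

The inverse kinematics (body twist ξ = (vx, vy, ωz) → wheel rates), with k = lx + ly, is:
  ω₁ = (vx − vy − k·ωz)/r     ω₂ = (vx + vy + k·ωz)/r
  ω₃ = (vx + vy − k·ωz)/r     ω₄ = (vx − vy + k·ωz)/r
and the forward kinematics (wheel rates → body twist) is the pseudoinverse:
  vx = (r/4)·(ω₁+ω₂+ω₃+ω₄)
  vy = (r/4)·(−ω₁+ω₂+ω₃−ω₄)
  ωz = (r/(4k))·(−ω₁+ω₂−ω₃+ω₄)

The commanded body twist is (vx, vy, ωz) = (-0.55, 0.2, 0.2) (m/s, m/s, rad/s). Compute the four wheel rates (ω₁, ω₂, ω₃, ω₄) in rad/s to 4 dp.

(-10.6133, -4.0533, -5.2800, -9.3867)

k = lx + ly = 0.15 + 0.08 = 0.2300;  k·ωz = 0.2300·0.2 = 0.0460
ω₁ (FL) = (vx − vy − k·ωz)/r = -0.7960/0.075 = -10.6133
ω₂ (FR) = (vx + vy + k·ωz)/r = -0.3040/0.075 = -4.0533
ω₃ (RL) = (vx + vy − k·ωz)/r = -0.3960/0.075 = -5.2800
ω₄ (RR) = (vx − vy + k·ωz)/r = -0.7040/0.075 = -9.3867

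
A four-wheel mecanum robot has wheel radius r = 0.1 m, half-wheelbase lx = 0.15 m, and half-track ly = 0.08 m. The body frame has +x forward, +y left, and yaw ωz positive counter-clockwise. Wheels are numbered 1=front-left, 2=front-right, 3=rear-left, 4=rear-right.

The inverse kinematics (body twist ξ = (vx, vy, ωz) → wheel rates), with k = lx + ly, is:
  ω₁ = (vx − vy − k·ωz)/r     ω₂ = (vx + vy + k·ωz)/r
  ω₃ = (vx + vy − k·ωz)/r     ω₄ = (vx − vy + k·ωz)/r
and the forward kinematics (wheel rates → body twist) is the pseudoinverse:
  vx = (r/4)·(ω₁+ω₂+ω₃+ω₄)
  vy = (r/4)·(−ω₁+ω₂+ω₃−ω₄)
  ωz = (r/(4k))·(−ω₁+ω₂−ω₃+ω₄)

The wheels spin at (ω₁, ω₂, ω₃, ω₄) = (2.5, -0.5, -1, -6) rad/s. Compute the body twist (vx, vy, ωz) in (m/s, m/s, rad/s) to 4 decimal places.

k = lx + ly = 0.15 + 0.08 = 0.2300
ω₁+ω₂+ω₃+ω₄ = -5.0000  →  vx = (0.1/4)·-5.0000 = -0.1250
−ω₁+ω₂+ω₃−ω₄ = 2.0000  →  vy = (0.1/4)·2.0000 = 0.0500
−ω₁+ω₂−ω₃+ω₄ = -8.0000  →  ωz = (0.1/0.9200)·-8.0000 = -0.8696

(-0.1250, 0.0500, -0.8696)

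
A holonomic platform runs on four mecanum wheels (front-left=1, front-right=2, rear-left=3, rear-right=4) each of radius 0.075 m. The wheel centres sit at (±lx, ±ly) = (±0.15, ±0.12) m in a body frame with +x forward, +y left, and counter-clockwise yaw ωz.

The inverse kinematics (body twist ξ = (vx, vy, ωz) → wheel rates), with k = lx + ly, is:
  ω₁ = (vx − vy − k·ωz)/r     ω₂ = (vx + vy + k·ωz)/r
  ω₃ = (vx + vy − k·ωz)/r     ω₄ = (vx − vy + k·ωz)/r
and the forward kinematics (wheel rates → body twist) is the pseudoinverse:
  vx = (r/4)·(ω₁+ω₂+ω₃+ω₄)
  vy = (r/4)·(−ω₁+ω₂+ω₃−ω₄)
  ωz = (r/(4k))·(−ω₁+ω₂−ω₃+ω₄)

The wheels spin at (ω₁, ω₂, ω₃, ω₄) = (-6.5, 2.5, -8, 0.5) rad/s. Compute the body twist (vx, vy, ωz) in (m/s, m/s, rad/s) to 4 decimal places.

k = lx + ly = 0.15 + 0.12 = 0.2700
ω₁+ω₂+ω₃+ω₄ = -11.5000  →  vx = (0.075/4)·-11.5000 = -0.2156
−ω₁+ω₂+ω₃−ω₄ = 0.5000  →  vy = (0.075/4)·0.5000 = 0.0094
−ω₁+ω₂−ω₃+ω₄ = 17.5000  →  ωz = (0.075/1.0800)·17.5000 = 1.2153

(-0.2156, 0.0094, 1.2153)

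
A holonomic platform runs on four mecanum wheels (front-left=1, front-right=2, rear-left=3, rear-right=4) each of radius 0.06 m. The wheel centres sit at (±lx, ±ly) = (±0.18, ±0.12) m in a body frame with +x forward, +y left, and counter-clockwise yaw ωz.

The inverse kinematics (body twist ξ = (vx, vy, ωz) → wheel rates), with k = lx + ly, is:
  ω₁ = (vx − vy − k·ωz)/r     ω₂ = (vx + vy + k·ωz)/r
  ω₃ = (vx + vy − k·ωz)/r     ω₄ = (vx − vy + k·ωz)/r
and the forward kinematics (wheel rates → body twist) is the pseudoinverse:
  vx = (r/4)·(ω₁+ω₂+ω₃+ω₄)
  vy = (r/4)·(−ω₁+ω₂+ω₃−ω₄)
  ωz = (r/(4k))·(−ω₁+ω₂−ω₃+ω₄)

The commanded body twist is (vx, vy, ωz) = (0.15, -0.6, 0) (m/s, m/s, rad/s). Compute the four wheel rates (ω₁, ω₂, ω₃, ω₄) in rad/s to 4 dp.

(12.5000, -7.5000, -7.5000, 12.5000)

k = lx + ly = 0.18 + 0.12 = 0.3000;  k·ωz = 0.3000·0 = 0.0000
ω₁ (FL) = (vx − vy − k·ωz)/r = 0.7500/0.06 = 12.5000
ω₂ (FR) = (vx + vy + k·ωz)/r = -0.4500/0.06 = -7.5000
ω₃ (RL) = (vx + vy − k·ωz)/r = -0.4500/0.06 = -7.5000
ω₄ (RR) = (vx − vy + k·ωz)/r = 0.7500/0.06 = 12.5000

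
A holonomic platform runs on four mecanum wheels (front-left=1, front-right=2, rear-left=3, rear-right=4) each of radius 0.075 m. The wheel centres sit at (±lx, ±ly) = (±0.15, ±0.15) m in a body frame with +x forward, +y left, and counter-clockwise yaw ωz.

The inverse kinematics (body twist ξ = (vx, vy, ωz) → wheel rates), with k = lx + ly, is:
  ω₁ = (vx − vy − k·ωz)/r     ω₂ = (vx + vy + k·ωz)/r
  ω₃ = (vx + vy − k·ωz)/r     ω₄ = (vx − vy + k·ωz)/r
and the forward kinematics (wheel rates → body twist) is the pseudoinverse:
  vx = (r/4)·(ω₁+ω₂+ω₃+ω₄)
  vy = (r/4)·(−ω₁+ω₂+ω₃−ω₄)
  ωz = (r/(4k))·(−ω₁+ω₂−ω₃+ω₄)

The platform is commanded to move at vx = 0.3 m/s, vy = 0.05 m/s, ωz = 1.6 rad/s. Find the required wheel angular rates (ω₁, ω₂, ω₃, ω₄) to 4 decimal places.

(-3.0667, 11.0667, -1.7333, 9.7333)

k = lx + ly = 0.15 + 0.15 = 0.3000;  k·ωz = 0.3000·1.6 = 0.4800
ω₁ (FL) = (vx − vy − k·ωz)/r = -0.2300/0.075 = -3.0667
ω₂ (FR) = (vx + vy + k·ωz)/r = 0.8300/0.075 = 11.0667
ω₃ (RL) = (vx + vy − k·ωz)/r = -0.1300/0.075 = -1.7333
ω₄ (RR) = (vx − vy + k·ωz)/r = 0.7300/0.075 = 9.7333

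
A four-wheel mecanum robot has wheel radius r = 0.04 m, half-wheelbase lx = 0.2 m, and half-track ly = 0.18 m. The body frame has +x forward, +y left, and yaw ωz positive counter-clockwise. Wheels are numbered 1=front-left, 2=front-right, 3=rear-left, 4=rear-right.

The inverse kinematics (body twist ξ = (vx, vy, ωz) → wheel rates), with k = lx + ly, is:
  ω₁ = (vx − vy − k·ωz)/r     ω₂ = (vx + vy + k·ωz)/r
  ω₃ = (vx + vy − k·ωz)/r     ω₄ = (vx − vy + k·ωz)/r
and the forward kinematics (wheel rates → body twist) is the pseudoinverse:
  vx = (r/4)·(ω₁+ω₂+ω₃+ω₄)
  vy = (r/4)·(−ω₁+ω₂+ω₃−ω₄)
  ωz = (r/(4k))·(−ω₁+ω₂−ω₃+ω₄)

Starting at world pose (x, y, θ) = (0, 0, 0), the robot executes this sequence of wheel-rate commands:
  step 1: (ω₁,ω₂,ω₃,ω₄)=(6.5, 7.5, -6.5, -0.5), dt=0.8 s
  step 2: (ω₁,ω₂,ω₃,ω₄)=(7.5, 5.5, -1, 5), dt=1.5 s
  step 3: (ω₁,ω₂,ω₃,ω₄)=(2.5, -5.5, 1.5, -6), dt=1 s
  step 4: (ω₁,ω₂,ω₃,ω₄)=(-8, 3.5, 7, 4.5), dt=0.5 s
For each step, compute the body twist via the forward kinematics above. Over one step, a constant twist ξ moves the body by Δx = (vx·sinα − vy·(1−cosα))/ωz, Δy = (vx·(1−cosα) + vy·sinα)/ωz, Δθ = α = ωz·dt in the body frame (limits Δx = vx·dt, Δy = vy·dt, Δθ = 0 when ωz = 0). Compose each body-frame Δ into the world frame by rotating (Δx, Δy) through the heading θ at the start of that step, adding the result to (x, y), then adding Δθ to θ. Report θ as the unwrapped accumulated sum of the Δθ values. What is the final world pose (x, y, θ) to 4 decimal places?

(0.2983, -0.0395, 0.0158)

step 1: ξ=(vx,vy,ωz)=(0.0700, -0.0500, 0.1842), dt=0.8 → body Δ=(0.0587, -0.0357, 0.1474) → world pose (0.0587, -0.0357, 0.1474)
step 2: ξ=(vx,vy,ωz)=(0.1700, -0.0800, 0.1053), dt=1.5 → body Δ=(0.2634, -0.0994, 0.1579) → world pose (0.3339, -0.0954, 0.3053)
step 3: ξ=(vx,vy,ωz)=(-0.0750, -0.0050, -0.4079), dt=1.0 → body Δ=(-0.0739, 0.0102, -0.4079) → world pose (0.2603, -0.1079, -0.1026)
step 4: ξ=(vx,vy,ωz)=(0.0700, 0.1400, 0.2368), dt=0.5 → body Δ=(0.0308, 0.0719, 0.1184) → world pose (0.2983, -0.0395, 0.0158)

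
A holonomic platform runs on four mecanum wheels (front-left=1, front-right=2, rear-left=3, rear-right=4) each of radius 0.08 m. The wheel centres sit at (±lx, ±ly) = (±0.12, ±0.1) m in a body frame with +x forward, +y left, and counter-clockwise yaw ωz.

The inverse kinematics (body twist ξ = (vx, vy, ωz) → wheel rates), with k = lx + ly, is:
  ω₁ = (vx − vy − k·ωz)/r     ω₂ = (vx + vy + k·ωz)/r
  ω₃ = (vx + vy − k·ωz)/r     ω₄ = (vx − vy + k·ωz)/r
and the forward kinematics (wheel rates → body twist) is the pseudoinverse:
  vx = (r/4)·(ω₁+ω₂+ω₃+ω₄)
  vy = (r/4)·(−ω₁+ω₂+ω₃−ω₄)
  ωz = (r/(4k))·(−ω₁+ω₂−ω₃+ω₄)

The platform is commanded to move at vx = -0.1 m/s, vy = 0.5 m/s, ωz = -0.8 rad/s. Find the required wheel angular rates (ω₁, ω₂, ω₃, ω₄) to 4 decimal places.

k = lx + ly = 0.12 + 0.1 = 0.2200;  k·ωz = 0.2200·-0.8 = -0.1760
ω₁ (FL) = (vx − vy − k·ωz)/r = -0.4240/0.08 = -5.3000
ω₂ (FR) = (vx + vy + k·ωz)/r = 0.2240/0.08 = 2.8000
ω₃ (RL) = (vx + vy − k·ωz)/r = 0.5760/0.08 = 7.2000
ω₄ (RR) = (vx − vy + k·ωz)/r = -0.7760/0.08 = -9.7000

(-5.3000, 2.8000, 7.2000, -9.7000)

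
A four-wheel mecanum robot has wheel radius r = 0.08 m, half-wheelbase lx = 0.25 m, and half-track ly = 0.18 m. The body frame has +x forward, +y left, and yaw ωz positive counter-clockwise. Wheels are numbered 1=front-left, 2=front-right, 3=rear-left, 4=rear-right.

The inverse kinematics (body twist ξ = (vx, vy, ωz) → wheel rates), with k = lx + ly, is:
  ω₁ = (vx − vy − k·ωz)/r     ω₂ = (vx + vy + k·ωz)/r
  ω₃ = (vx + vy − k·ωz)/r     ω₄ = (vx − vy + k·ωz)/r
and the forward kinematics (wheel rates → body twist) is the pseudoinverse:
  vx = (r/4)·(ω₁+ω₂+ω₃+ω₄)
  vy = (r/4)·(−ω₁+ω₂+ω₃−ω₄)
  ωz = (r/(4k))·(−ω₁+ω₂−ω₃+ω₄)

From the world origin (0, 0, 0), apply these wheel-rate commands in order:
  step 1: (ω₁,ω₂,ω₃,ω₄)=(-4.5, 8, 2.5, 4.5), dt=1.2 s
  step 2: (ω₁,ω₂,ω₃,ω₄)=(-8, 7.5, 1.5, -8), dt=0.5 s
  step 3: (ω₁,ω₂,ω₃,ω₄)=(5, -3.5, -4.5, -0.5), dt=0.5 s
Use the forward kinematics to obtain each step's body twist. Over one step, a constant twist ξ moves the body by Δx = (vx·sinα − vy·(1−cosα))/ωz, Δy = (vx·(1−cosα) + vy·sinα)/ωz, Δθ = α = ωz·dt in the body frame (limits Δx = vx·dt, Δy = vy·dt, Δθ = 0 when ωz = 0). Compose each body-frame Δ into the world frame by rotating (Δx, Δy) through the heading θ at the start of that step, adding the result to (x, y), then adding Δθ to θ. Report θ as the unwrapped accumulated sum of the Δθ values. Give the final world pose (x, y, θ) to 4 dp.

(-0.0324, 0.3220, 0.8442)

step 1: ξ=(vx,vy,ωz)=(0.2100, 0.2100, 0.6744), dt=1.2 → body Δ=(0.1289, 0.3219, 0.8093) → world pose (0.1289, 0.3219, 0.8093)
step 2: ξ=(vx,vy,ωz)=(-0.1400, 0.5000, 0.2791), dt=0.5 → body Δ=(-0.0872, 0.2443, 0.1395) → world pose (-0.1081, 0.4274, 0.9488)
step 3: ξ=(vx,vy,ωz)=(-0.0700, -0.2500, -0.2093), dt=0.5 → body Δ=(-0.0415, -0.1229, -0.1047) → world pose (-0.0324, 0.3220, 0.8442)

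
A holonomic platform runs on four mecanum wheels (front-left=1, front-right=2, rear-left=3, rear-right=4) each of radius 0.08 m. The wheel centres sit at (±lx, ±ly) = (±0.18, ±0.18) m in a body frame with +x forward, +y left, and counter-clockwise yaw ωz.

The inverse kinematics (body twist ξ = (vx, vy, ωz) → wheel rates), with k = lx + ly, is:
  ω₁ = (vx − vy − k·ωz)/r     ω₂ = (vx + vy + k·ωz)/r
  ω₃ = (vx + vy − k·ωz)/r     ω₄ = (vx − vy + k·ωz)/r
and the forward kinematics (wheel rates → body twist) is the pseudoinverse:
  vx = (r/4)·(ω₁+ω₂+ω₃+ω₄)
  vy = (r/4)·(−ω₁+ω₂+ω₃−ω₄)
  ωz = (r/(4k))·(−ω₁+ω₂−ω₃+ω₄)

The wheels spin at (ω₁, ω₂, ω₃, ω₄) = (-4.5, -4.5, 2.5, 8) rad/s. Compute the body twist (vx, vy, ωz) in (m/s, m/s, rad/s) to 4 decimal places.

(0.0300, -0.1100, 0.3056)

k = lx + ly = 0.18 + 0.18 = 0.3600
ω₁+ω₂+ω₃+ω₄ = 1.5000  →  vx = (0.08/4)·1.5000 = 0.0300
−ω₁+ω₂+ω₃−ω₄ = -5.5000  →  vy = (0.08/4)·-5.5000 = -0.1100
−ω₁+ω₂−ω₃+ω₄ = 5.5000  →  ωz = (0.08/1.4400)·5.5000 = 0.3056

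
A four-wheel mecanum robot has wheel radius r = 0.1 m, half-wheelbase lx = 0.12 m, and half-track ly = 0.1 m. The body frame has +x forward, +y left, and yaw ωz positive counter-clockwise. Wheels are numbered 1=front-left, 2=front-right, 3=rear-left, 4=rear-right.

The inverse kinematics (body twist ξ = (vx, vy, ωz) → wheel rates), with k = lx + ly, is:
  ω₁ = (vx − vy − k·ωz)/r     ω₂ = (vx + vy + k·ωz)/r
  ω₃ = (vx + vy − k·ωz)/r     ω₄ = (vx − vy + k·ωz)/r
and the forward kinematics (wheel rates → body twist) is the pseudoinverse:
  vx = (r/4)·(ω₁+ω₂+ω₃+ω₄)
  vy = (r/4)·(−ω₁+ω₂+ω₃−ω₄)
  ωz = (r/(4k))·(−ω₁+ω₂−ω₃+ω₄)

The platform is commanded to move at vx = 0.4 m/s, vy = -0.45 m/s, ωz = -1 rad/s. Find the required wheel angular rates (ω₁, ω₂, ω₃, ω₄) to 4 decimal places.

k = lx + ly = 0.12 + 0.1 = 0.2200;  k·ωz = 0.2200·-1 = -0.2200
ω₁ (FL) = (vx − vy − k·ωz)/r = 1.0700/0.1 = 10.7000
ω₂ (FR) = (vx + vy + k·ωz)/r = -0.2700/0.1 = -2.7000
ω₃ (RL) = (vx + vy − k·ωz)/r = 0.1700/0.1 = 1.7000
ω₄ (RR) = (vx − vy + k·ωz)/r = 0.6300/0.1 = 6.3000

(10.7000, -2.7000, 1.7000, 6.3000)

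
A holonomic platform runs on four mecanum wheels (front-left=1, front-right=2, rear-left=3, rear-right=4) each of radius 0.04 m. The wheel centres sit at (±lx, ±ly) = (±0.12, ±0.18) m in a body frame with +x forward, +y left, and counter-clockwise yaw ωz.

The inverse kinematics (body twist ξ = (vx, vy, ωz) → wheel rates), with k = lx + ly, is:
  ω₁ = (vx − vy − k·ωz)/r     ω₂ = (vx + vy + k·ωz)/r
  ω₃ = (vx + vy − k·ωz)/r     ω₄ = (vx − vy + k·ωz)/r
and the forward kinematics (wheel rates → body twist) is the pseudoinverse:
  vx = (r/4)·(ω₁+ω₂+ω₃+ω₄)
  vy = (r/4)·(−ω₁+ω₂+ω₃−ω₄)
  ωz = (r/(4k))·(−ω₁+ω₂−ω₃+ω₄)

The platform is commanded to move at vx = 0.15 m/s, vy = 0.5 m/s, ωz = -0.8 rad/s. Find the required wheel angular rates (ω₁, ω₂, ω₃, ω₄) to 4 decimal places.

(-2.7500, 10.2500, 22.2500, -14.7500)

k = lx + ly = 0.12 + 0.18 = 0.3000;  k·ωz = 0.3000·-0.8 = -0.2400
ω₁ (FL) = (vx − vy − k·ωz)/r = -0.1100/0.04 = -2.7500
ω₂ (FR) = (vx + vy + k·ωz)/r = 0.4100/0.04 = 10.2500
ω₃ (RL) = (vx + vy − k·ωz)/r = 0.8900/0.04 = 22.2500
ω₄ (RR) = (vx − vy + k·ωz)/r = -0.5900/0.04 = -14.7500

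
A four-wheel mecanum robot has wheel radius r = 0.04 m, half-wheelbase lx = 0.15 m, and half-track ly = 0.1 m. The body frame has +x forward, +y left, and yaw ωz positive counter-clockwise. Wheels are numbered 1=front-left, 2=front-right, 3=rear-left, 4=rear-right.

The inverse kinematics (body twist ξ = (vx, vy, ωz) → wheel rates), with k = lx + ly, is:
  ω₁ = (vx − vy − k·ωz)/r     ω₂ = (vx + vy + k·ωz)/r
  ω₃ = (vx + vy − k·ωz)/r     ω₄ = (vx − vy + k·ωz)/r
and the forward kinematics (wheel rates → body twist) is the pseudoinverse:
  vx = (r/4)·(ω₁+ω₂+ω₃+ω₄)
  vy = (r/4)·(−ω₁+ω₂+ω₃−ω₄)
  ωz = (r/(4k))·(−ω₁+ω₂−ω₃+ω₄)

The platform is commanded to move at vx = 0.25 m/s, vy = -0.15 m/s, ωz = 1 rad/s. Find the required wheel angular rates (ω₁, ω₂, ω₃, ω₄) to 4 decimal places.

(3.7500, 8.7500, -3.7500, 16.2500)

k = lx + ly = 0.15 + 0.1 = 0.2500;  k·ωz = 0.2500·1 = 0.2500
ω₁ (FL) = (vx − vy − k·ωz)/r = 0.1500/0.04 = 3.7500
ω₂ (FR) = (vx + vy + k·ωz)/r = 0.3500/0.04 = 8.7500
ω₃ (RL) = (vx + vy − k·ωz)/r = -0.1500/0.04 = -3.7500
ω₄ (RR) = (vx − vy + k·ωz)/r = 0.6500/0.04 = 16.2500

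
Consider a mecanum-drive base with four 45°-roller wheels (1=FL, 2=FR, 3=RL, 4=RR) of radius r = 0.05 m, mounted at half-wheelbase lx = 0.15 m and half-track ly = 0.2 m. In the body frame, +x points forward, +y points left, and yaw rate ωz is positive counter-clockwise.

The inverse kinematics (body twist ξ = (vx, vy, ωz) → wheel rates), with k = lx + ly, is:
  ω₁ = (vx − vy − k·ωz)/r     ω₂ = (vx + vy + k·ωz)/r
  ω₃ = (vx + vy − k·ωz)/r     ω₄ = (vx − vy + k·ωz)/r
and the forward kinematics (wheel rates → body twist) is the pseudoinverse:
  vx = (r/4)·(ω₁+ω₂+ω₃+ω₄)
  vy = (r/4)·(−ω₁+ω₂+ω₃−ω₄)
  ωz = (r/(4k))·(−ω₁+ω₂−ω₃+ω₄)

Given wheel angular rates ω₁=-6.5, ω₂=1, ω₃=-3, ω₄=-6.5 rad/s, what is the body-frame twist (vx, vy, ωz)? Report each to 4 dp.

k = lx + ly = 0.15 + 0.2 = 0.3500
ω₁+ω₂+ω₃+ω₄ = -15.0000  →  vx = (0.05/4)·-15.0000 = -0.1875
−ω₁+ω₂+ω₃−ω₄ = 11.0000  →  vy = (0.05/4)·11.0000 = 0.1375
−ω₁+ω₂−ω₃+ω₄ = 4.0000  →  ωz = (0.05/1.4000)·4.0000 = 0.1429

(-0.1875, 0.1375, 0.1429)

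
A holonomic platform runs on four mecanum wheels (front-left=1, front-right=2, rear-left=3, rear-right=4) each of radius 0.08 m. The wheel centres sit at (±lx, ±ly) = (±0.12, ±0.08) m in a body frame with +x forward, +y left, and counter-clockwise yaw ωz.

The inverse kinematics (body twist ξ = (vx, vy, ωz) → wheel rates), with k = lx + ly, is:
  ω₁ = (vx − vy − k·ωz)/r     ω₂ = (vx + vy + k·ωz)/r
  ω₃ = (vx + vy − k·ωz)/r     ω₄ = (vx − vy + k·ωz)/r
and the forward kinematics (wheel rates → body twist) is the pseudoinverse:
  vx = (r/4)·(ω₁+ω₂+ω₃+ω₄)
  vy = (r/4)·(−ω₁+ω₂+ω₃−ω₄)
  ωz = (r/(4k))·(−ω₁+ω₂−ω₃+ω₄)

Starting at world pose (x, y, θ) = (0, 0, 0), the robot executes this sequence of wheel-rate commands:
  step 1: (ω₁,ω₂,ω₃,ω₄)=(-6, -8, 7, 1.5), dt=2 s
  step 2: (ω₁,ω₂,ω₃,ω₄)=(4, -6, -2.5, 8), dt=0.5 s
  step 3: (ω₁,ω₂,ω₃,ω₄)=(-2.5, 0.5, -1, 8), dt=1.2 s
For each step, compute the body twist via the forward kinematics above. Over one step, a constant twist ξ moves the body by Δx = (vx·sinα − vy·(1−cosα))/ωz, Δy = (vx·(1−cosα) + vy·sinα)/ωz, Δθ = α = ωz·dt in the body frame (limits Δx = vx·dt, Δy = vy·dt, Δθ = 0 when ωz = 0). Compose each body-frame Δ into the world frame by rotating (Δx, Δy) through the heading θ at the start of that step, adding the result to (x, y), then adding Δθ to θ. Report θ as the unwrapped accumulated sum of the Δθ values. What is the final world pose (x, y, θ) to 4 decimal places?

step 1: ξ=(vx,vy,ωz)=(-0.1100, 0.0700, -0.7500), dt=2.0 → body Δ=(-0.0596, 0.2294, -1.5000) → world pose (-0.0596, 0.2294, -1.5000)
step 2: ξ=(vx,vy,ωz)=(0.0700, -0.4100, 0.0500), dt=0.5 → body Δ=(0.0376, -0.2045, 0.0250) → world pose (-0.2609, 0.1775, -1.4750)
step 3: ξ=(vx,vy,ωz)=(0.1000, -0.1200, 1.2000), dt=1.2 → body Δ=(0.1696, -0.0267, 1.4400) → world pose (-0.2713, 0.0061, -0.0350)

(-0.2713, 0.0061, -0.0350)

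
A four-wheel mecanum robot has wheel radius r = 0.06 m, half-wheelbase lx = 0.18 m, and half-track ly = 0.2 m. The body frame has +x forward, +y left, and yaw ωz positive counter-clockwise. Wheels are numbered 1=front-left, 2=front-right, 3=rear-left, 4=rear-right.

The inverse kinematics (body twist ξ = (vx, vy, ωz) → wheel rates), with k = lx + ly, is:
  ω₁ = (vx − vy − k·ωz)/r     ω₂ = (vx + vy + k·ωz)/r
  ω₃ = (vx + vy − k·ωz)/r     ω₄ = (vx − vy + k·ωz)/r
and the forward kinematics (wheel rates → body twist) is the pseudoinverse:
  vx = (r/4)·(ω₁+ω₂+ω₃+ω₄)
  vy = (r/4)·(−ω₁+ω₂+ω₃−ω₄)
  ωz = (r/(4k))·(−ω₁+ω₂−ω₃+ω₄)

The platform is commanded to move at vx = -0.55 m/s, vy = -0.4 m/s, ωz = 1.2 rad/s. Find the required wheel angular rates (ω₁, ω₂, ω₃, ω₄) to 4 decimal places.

k = lx + ly = 0.18 + 0.2 = 0.3800;  k·ωz = 0.3800·1.2 = 0.4560
ω₁ (FL) = (vx − vy − k·ωz)/r = -0.6060/0.06 = -10.1000
ω₂ (FR) = (vx + vy + k·ωz)/r = -0.4940/0.06 = -8.2333
ω₃ (RL) = (vx + vy − k·ωz)/r = -1.4060/0.06 = -23.4333
ω₄ (RR) = (vx − vy + k·ωz)/r = 0.3060/0.06 = 5.1000

(-10.1000, -8.2333, -23.4333, 5.1000)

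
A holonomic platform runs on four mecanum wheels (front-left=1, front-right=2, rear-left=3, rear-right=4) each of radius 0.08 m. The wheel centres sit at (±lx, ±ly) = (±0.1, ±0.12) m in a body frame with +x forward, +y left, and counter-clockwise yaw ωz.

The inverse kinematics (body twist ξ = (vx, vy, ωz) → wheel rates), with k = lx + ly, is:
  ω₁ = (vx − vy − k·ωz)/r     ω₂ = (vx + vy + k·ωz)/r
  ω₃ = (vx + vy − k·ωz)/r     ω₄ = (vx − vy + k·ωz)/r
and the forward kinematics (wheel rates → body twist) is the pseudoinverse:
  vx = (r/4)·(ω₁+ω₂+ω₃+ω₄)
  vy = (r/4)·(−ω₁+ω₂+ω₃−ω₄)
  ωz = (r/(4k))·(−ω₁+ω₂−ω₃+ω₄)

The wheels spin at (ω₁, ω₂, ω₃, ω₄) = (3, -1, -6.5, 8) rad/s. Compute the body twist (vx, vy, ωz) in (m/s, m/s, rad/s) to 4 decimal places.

k = lx + ly = 0.1 + 0.12 = 0.2200
ω₁+ω₂+ω₃+ω₄ = 3.5000  →  vx = (0.08/4)·3.5000 = 0.0700
−ω₁+ω₂+ω₃−ω₄ = -18.5000  →  vy = (0.08/4)·-18.5000 = -0.3700
−ω₁+ω₂−ω₃+ω₄ = 10.5000  →  ωz = (0.08/0.8800)·10.5000 = 0.9545

(0.0700, -0.3700, 0.9545)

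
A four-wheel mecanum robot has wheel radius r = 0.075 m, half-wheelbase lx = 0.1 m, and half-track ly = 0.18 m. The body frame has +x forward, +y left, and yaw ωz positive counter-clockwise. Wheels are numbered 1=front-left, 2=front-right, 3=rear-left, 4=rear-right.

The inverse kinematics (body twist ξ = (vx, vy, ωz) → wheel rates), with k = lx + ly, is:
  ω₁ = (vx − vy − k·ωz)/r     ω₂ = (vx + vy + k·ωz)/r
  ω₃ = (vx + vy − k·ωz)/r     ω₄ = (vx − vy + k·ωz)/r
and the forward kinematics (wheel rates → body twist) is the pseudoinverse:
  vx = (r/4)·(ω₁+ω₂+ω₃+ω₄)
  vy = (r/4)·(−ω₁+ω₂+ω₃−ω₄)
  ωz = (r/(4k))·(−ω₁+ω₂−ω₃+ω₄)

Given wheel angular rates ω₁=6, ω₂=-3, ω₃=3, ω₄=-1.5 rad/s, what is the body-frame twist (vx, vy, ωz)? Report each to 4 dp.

(0.0844, -0.0844, -0.9040)

k = lx + ly = 0.1 + 0.18 = 0.2800
ω₁+ω₂+ω₃+ω₄ = 4.5000  →  vx = (0.075/4)·4.5000 = 0.0844
−ω₁+ω₂+ω₃−ω₄ = -4.5000  →  vy = (0.075/4)·-4.5000 = -0.0844
−ω₁+ω₂−ω₃+ω₄ = -13.5000  →  ωz = (0.075/1.1200)·-13.5000 = -0.9040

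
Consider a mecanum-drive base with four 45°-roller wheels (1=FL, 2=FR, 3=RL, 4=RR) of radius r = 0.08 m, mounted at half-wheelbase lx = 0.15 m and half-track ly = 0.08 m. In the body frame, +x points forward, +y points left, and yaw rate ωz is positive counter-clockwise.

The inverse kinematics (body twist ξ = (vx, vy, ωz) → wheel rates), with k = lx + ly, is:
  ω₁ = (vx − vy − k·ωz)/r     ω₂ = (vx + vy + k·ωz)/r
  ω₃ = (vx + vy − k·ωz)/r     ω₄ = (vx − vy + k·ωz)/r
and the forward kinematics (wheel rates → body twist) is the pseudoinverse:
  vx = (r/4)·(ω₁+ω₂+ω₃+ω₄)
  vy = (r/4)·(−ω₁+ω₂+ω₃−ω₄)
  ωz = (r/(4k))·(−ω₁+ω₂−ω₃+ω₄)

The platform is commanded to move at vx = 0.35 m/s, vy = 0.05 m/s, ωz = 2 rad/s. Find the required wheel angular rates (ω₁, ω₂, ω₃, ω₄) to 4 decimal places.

k = lx + ly = 0.15 + 0.08 = 0.2300;  k·ωz = 0.2300·2 = 0.4600
ω₁ (FL) = (vx − vy − k·ωz)/r = -0.1600/0.08 = -2.0000
ω₂ (FR) = (vx + vy + k·ωz)/r = 0.8600/0.08 = 10.7500
ω₃ (RL) = (vx + vy − k·ωz)/r = -0.0600/0.08 = -0.7500
ω₄ (RR) = (vx − vy + k·ωz)/r = 0.7600/0.08 = 9.5000

(-2.0000, 10.7500, -0.7500, 9.5000)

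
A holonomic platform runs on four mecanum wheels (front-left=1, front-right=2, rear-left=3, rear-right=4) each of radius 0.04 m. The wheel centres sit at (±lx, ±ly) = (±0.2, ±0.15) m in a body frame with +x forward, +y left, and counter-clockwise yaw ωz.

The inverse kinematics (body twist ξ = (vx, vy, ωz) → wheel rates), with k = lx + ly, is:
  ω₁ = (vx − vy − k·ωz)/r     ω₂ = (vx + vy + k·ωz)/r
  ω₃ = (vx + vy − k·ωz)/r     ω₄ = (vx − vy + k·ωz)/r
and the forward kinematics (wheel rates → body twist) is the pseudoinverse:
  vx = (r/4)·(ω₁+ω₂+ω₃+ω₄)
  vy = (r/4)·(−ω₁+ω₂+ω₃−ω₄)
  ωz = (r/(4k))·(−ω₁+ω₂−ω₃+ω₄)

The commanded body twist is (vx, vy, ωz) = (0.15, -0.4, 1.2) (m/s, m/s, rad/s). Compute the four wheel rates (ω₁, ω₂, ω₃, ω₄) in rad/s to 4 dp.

(3.2500, 4.2500, -16.7500, 24.2500)

k = lx + ly = 0.2 + 0.15 = 0.3500;  k·ωz = 0.3500·1.2 = 0.4200
ω₁ (FL) = (vx − vy − k·ωz)/r = 0.1300/0.04 = 3.2500
ω₂ (FR) = (vx + vy + k·ωz)/r = 0.1700/0.04 = 4.2500
ω₃ (RL) = (vx + vy − k·ωz)/r = -0.6700/0.04 = -16.7500
ω₄ (RR) = (vx − vy + k·ωz)/r = 0.9700/0.04 = 24.2500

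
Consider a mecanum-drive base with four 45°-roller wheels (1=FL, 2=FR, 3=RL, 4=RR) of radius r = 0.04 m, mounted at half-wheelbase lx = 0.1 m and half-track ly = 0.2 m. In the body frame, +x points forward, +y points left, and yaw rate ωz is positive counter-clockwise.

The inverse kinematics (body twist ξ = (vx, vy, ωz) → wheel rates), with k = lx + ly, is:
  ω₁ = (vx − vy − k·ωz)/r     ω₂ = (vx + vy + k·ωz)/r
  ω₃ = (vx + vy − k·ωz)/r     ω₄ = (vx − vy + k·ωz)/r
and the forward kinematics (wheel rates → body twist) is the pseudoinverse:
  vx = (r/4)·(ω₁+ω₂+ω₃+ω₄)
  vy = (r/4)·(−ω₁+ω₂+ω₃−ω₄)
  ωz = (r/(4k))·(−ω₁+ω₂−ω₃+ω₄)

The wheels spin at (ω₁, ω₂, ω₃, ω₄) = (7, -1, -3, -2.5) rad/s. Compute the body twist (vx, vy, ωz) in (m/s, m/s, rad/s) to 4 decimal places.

k = lx + ly = 0.1 + 0.2 = 0.3000
ω₁+ω₂+ω₃+ω₄ = 0.5000  →  vx = (0.04/4)·0.5000 = 0.0050
−ω₁+ω₂+ω₃−ω₄ = -8.5000  →  vy = (0.04/4)·-8.5000 = -0.0850
−ω₁+ω₂−ω₃+ω₄ = -7.5000  →  ωz = (0.04/1.2000)·-7.5000 = -0.2500

(0.0050, -0.0850, -0.2500)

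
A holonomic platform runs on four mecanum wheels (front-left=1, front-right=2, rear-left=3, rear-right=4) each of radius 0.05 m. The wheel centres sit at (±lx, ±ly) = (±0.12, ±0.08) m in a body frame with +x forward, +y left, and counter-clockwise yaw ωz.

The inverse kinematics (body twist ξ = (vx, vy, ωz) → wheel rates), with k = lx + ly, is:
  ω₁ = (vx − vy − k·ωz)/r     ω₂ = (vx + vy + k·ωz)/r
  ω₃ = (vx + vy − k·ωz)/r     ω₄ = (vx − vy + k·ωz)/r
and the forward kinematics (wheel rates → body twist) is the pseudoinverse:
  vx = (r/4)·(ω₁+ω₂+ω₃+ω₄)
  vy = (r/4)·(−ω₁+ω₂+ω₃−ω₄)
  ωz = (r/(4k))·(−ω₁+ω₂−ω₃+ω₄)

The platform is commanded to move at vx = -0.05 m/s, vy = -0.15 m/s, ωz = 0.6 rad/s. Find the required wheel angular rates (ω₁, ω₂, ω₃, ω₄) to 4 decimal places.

k = lx + ly = 0.12 + 0.08 = 0.2000;  k·ωz = 0.2000·0.6 = 0.1200
ω₁ (FL) = (vx − vy − k·ωz)/r = -0.0200/0.05 = -0.4000
ω₂ (FR) = (vx + vy + k·ωz)/r = -0.0800/0.05 = -1.6000
ω₃ (RL) = (vx + vy − k·ωz)/r = -0.3200/0.05 = -6.4000
ω₄ (RR) = (vx − vy + k·ωz)/r = 0.2200/0.05 = 4.4000

(-0.4000, -1.6000, -6.4000, 4.4000)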